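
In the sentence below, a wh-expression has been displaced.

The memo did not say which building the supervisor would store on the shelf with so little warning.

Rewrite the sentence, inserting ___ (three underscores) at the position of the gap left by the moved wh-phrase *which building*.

The memo did not say which building the supervisor would store ___ on the shelf with so little warning.

In situ: The supervisor would store which building on the shelf with so little warning.
'which building' is the direct object of 'store'. The gap is right after 'store'.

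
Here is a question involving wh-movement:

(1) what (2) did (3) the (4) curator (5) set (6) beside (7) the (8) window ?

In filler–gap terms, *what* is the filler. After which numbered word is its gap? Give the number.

5

Pre-movement form: The curator did set what beside the window.
'what' is the direct object of 'set'. It moves to the left edge, and the trace sits right after 'set':
What did the curator set ___ beside the window?
'set' is word 5.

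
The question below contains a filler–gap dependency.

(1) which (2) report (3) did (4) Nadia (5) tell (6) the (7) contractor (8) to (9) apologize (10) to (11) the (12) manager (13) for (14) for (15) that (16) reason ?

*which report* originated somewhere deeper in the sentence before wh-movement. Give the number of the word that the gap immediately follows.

13

Before movement: Nadia did tell the contractor to apologize to the manager for which report for that reason.
'which report' is the object of the preposition 'for'. Fronting leaves a gap immediately after 'for':
Which report did Nadia tell the contractor to apologize to the manager for ___ for that reason?
'for' is word 13.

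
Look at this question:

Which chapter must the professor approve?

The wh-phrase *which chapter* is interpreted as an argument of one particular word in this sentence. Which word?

Underlying clause: The professor must approve which chapter.
The filler 'which chapter' is interpreted as the direct object of 'approve'. Fronting leaves a gap immediately after 'approve':
Which chapter must the professor approve ___?

approve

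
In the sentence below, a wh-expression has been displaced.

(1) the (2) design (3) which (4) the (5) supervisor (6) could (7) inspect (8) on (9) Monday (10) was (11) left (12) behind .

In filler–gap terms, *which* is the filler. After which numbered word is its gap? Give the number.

'which' is the direct object of 'inspect'. It moves to the left edge, and the trace sits right after 'inspect':
The design which the supervisor could inspect ___ on Monday was left behind.
'inspect' is word 7.

7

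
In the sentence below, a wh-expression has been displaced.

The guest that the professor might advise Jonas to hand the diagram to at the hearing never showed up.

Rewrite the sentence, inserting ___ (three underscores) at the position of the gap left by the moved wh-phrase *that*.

The guest that the professor might advise Jonas to hand the diagram to ___ at the hearing never showed up.

'that' is the object of the preposition 'to' (recipient of 'hand'). The gap is right after 'to'.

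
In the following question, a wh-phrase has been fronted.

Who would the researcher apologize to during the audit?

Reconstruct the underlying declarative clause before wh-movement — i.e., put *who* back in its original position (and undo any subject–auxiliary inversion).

The researcher would apologize to who during the audit.

'who' functions as the object of the preposition 'to'. Wh-movement fronts it, leaving a gap right after 'to':
Who would the researcher apologize to ___ during the audit?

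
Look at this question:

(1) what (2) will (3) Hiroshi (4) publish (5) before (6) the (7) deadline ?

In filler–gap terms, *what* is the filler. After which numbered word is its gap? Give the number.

In situ: Hiroshi will publish what before the deadline.
'what' functions as the direct object of 'publish'. Fronting leaves a gap immediately after 'publish':
What will Hiroshi publish ___ before the deadline?
'publish' is word 4.

4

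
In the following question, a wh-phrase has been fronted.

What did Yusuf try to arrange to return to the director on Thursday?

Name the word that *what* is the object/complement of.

Before movement: Yusuf did try to arrange to return what to the director on Thursday.
'what' functions as the direct object of 'return'. It moves to the left edge, and the trace sits right after 'return':
What did Yusuf try to arrange to return ___ to the director on Thursday?

return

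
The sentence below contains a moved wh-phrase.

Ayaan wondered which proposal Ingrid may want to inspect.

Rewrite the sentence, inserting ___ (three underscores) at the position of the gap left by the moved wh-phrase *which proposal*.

In situ: Ingrid may want to inspect which proposal.
'which proposal' is the direct object of 'inspect'. The gap is right after 'inspect'.

Ayaan wondered which proposal Ingrid may want to inspect ___.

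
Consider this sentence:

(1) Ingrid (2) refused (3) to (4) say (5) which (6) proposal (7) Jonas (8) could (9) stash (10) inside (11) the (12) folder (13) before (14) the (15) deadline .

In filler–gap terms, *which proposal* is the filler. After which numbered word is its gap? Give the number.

9

In situ: Jonas could stash which proposal inside the folder before the deadline.
The filler 'which proposal' is interpreted as the direct object of 'stash'. Wh-movement fronts it, leaving a gap right after 'stash':
Ingrid refused to say which proposal Jonas could stash ___ inside the folder before the deadline.
'stash' is word 9.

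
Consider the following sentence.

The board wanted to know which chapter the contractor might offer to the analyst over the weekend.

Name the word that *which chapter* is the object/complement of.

In situ: The contractor might offer which chapter to the analyst over the weekend.
'which chapter' functions as the direct object of 'offer'. Wh-movement fronts it, leaving a gap right after 'offer':
The board wanted to know which chapter the contractor might offer ___ to the analyst over the weekend.

offer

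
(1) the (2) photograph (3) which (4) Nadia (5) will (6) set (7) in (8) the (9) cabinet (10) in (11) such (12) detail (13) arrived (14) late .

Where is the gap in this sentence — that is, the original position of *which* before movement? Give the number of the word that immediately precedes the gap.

6

'which' is the direct object of 'set'. It moves to the left edge, and the trace sits right after 'set':
The photograph which Nadia will set ___ in the cabinet in such detail arrived late.
'set' is word 6.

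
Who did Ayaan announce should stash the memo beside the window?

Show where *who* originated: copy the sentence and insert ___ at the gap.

Underlying clause: Ayaan did announce who should stash the memo beside the window.
'who' functions as the subject of the clause embedded under 'announce'. The gap is right after 'announce'.

Who did Ayaan announce ___ should stash the memo beside the window?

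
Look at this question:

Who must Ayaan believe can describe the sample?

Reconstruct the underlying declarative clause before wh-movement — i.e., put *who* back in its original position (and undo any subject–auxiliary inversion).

Ayaan must believe who can describe the sample.

'who' functions as the subject of the clause embedded under 'believe'. Fronting leaves a gap immediately after 'believe':
Who must Ayaan believe ___ can describe the sample?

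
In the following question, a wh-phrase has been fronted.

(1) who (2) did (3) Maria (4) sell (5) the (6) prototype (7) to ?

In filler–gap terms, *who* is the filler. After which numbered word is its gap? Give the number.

7

Underlying clause: Maria did sell the prototype to who.
'who' is the object of the preposition 'to' (recipient of 'sell'). Fronting leaves a gap immediately after 'to':
Who did Maria sell the prototype to ___?
'to' is word 7.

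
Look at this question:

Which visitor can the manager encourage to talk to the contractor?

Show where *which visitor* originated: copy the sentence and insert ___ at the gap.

Which visitor can the manager encourage ___ to talk to the contractor?

Pre-movement form: The manager can encourage which visitor to talk to the contractor.
'which visitor' functions as the direct object of 'encourage'. The gap is right after 'encourage'.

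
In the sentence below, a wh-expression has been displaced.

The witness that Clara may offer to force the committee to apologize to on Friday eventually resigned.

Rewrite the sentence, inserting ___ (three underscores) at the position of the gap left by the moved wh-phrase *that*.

The witness that Clara may offer to force the committee to apologize to ___ on Friday eventually resigned.

The filler 'that' is interpreted as the object of the preposition 'to'. The gap is right after 'to'.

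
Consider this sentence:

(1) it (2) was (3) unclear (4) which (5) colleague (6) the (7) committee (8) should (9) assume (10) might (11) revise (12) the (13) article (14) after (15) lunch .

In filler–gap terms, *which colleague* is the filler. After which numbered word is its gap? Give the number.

9

Underlying clause: The committee should assume which colleague might revise the article after lunch.
'which colleague' is the subject of the clause embedded under 'assume'. Fronting leaves a gap immediately after 'assume':
It was unclear which colleague the committee should assume ___ might revise the article after lunch.
'assume' is word 9.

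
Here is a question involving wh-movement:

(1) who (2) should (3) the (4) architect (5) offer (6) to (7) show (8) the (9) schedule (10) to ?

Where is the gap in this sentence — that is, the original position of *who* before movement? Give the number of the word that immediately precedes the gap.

Before movement: The architect should offer to show the schedule to who.
'who' is the object of the preposition 'to' (recipient of 'show'). Wh-movement fronts it, leaving a gap right after 'to':
Who should the architect offer to show the schedule to ___?
'to' is word 10.

10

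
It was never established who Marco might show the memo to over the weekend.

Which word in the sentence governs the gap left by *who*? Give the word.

Underlying clause: Marco might show the memo to who over the weekend.
'who' functions as the object of the preposition 'to' (recipient of 'show'). Fronting leaves a gap immediately after 'to':
It was never established who Marco might show the memo to ___ over the weekend.

to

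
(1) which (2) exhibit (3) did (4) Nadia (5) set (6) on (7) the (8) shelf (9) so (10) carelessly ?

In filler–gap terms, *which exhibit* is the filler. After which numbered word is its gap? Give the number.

5

Underlying clause: Nadia did set which exhibit on the shelf so carelessly.
'which exhibit' functions as the direct object of 'set'. It moves to the left edge, and the trace sits right after 'set':
Which exhibit did Nadia set ___ on the shelf so carelessly?
'set' is word 5.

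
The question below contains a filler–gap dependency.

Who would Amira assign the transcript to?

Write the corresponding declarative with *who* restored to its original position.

'who' functions as the object of the preposition 'to' (recipient of 'assign'). Wh-movement fronts it, leaving a gap right after 'to':
Who would Amira assign the transcript to ___?

Amira would assign the transcript to who.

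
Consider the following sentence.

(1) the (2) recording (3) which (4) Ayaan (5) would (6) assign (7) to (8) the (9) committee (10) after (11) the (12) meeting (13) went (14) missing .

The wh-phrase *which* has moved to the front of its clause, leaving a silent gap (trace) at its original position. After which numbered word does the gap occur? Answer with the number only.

6

'which' functions as the direct object of 'assign'. It moves to the left edge, and the trace sits right after 'assign':
The recording which Ayaan would assign ___ to the committee after the meeting went missing.
'assign' is word 6.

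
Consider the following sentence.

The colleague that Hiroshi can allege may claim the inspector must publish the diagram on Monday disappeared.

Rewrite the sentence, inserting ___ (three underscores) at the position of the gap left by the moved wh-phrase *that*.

'that' is the subject of the clause embedded under 'allege'. The gap is right after 'allege'.

The colleague that Hiroshi can allege ___ may claim the inspector must publish the diagram on Monday disappeared.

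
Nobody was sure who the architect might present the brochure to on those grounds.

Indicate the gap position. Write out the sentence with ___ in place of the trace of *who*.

Underlying clause: The architect might present the brochure to who on those grounds.
'who' is the object of the preposition 'to' (recipient of 'present'). The gap is right after 'to'.

Nobody was sure who the architect might present the brochure to ___ on those grounds.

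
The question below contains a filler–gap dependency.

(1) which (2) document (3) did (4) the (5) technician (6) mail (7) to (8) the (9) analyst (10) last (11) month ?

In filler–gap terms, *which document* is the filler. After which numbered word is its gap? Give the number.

Underlying clause: The technician did mail which document to the analyst last month.
'which document' functions as the direct object of 'mail'. Wh-movement fronts it, leaving a gap right after 'mail':
Which document did the technician mail ___ to the analyst last month?
'mail' is word 6.

6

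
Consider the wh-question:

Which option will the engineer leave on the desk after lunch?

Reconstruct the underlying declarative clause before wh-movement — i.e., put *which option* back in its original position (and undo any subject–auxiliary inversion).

The engineer will leave which option on the desk after lunch.

'which option' functions as the direct object of 'leave'. It moves to the left edge, and the trace sits right after 'leave':
Which option will the engineer leave ___ on the desk after lunch?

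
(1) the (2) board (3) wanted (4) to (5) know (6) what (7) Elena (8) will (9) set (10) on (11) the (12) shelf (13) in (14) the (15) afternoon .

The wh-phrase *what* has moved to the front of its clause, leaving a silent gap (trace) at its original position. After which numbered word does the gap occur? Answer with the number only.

9

Underlying clause: Elena will set what on the shelf in the afternoon.
'what' is the direct object of 'set'. Fronting leaves a gap immediately after 'set':
The board wanted to know what Elena will set ___ on the shelf in the afternoon.
'set' is word 9.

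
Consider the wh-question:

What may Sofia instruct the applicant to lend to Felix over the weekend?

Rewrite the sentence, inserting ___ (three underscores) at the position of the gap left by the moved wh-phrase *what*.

In situ: Sofia may instruct the applicant to lend what to Felix over the weekend.
'what' is the direct object of 'lend'. The gap is right after 'lend'.

What may Sofia instruct the applicant to lend ___ to Felix over the weekend?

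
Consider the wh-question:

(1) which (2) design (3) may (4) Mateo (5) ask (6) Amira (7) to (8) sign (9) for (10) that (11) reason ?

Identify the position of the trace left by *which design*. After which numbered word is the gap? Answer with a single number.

8

Before movement: Mateo may ask Amira to sign which design for that reason.
'which design' is the direct object of 'sign'. Fronting leaves a gap immediately after 'sign':
Which design may Mateo ask Amira to sign ___ for that reason?
'sign' is word 8.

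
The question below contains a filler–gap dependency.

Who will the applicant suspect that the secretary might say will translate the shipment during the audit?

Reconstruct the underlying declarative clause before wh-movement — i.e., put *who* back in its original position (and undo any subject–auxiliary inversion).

The applicant will suspect that the secretary might say who will translate the shipment during the audit.

The filler 'who' is interpreted as the subject of the clause embedded under 'say'. It moves to the left edge, and the trace sits right after 'say':
Who will the applicant suspect that the secretary might say ___ will translate the shipment during the audit?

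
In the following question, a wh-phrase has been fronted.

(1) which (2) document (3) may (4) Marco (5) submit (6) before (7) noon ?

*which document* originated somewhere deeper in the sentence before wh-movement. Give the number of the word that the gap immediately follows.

In situ: Marco may submit which document before noon.
'which document' is the direct object of 'submit'. Fronting leaves a gap immediately after 'submit':
Which document may Marco submit ___ before noon?
'submit' is word 5.

5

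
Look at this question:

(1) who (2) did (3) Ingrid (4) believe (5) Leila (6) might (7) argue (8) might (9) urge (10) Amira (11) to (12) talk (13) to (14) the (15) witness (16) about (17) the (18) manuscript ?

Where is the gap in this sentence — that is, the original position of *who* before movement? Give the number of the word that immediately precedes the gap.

7

Before movement: Ingrid did believe Leila might argue who might urge Amira to talk to the witness about the manuscript.
'who' is the subject of the clause embedded under 'argue'. Wh-movement fronts it, leaving a gap right after 'argue':
Who did Ingrid believe Leila might argue ___ might urge Amira to talk to the witness about the manuscript?
'argue' is word 7.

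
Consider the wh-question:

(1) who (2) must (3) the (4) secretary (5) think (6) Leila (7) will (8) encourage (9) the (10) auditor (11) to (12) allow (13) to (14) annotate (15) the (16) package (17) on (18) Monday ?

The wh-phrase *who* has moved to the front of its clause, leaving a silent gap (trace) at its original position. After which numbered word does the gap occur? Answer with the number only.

In situ: The secretary must think Leila will encourage the auditor to allow who to annotate the package on Monday.
'who' functions as the direct object of 'allow'. It moves to the left edge, and the trace sits right after 'allow':
Who must the secretary think Leila will encourage the auditor to allow ___ to annotate the package on Monday?
'allow' is word 12.

12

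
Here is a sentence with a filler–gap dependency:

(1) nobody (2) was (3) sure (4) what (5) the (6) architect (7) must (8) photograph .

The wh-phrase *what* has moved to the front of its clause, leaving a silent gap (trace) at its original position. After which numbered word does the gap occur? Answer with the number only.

Underlying clause: The architect must photograph what.
'what' is the direct object of 'photograph'. Wh-movement fronts it, leaving a gap right after 'photograph':
Nobody was sure what the architect must photograph ___.
'photograph' is word 8.

8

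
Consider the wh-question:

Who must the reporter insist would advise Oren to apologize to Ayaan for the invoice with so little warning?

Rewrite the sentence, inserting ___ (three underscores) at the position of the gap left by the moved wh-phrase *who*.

Who must the reporter insist ___ would advise Oren to apologize to Ayaan for the invoice with so little warning?

Underlying clause: The reporter must insist who would advise Oren to apologize to Ayaan for the invoice with so little warning.
The filler 'who' is interpreted as the subject of the clause embedded under 'insist'. The gap is right after 'insist'.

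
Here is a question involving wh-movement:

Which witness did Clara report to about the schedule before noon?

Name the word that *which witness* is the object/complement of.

In situ: Clara did report to which witness about the schedule before noon.
'which witness' functions as the object of the preposition 'to'. It moves to the left edge, and the trace sits right after 'to':
Which witness did Clara report to ___ about the schedule before noon?

to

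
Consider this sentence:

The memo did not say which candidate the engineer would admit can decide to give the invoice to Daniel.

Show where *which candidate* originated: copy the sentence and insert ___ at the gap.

Pre-movement form: The engineer would admit which candidate can decide to give the invoice to Daniel.
'which candidate' is the subject of the clause embedded under 'admit'. The gap is right after 'admit'.

The memo did not say which candidate the engineer would admit ___ can decide to give the invoice to Daniel.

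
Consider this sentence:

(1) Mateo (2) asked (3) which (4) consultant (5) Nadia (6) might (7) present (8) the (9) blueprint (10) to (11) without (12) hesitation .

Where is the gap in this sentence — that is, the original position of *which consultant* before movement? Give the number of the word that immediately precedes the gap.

10

Pre-movement form: Nadia might present the blueprint to which consultant without hesitation.
The filler 'which consultant' is interpreted as the object of the preposition 'to' (recipient of 'present'). Fronting leaves a gap immediately after 'to':
Mateo asked which consultant Nadia might present the blueprint to ___ without hesitation.
'to' is word 10.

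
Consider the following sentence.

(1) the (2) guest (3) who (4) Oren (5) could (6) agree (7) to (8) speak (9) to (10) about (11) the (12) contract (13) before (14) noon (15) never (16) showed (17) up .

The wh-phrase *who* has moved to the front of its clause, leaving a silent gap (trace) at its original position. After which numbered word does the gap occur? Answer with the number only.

'who' is the object of the preposition 'to'. It moves to the left edge, and the trace sits right after 'to':
The guest who Oren could agree to speak to ___ about the contract before noon never showed up.
'to' is word 9.

9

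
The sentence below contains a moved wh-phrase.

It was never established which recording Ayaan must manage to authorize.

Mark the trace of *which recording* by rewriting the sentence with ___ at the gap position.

Underlying clause: Ayaan must manage to authorize which recording.
'which recording' is the direct object of 'authorize'. The gap is right after 'authorize'.

It was never established which recording Ayaan must manage to authorize ___.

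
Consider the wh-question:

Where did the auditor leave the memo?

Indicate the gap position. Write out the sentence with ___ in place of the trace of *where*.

Before movement: The auditor did leave the memo where.
The filler 'where' is interpreted as the locative complement of 'leave'. The gap is right after 'memo'.

Where did the auditor leave the memo ___?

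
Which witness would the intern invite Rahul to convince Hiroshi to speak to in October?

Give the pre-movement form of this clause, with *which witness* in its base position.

The intern would invite Rahul to convince Hiroshi to speak to which witness in October.

The filler 'which witness' is interpreted as the object of the preposition 'to'. Fronting leaves a gap immediately after 'to':
Which witness would the intern invite Rahul to convince Hiroshi to speak to ___ in October?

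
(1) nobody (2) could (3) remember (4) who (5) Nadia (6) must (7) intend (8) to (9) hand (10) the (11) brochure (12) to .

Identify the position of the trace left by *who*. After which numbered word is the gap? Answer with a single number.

12

Before movement: Nadia must intend to hand the brochure to who.
'who' is the object of the preposition 'to' (recipient of 'hand'). It moves to the left edge, and the trace sits right after 'to':
Nobody could remember who Nadia must intend to hand the brochure to ___.
'to' is word 12.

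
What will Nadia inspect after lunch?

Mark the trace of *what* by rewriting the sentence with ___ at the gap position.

What will Nadia inspect ___ after lunch?

Underlying clause: Nadia will inspect what after lunch.
The filler 'what' is interpreted as the direct object of 'inspect'. The gap is right after 'inspect'.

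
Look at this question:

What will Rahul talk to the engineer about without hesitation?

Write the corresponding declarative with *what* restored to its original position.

Rahul will talk to the engineer about what without hesitation.

The filler 'what' is interpreted as the object of the preposition 'about'. It moves to the left edge, and the trace sits right after 'about':
What will Rahul talk to the engineer about ___ without hesitation?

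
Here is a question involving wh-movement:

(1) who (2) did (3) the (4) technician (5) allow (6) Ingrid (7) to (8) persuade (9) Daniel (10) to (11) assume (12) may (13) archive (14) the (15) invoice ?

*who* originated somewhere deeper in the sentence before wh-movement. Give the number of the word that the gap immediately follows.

11

Underlying clause: The technician did allow Ingrid to persuade Daniel to assume who may archive the invoice.
'who' functions as the subject of the clause embedded under 'assume'. It moves to the left edge, and the trace sits right after 'assume':
Who did the technician allow Ingrid to persuade Daniel to assume ___ may archive the invoice?
'assume' is word 11.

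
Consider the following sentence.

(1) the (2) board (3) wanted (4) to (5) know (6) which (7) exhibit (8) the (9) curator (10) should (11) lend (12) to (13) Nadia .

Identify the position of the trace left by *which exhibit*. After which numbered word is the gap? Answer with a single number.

Underlying clause: The curator should lend which exhibit to Nadia.
'which exhibit' functions as the direct object of 'lend'. Fronting leaves a gap immediately after 'lend':
The board wanted to know which exhibit the curator should lend ___ to Nadia.
'lend' is word 11.

11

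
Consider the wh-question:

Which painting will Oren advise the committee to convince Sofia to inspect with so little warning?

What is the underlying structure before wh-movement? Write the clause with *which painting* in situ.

Oren will advise the committee to convince Sofia to inspect which painting with so little warning.

'which painting' functions as the direct object of 'inspect'. It moves to the left edge, and the trace sits right after 'inspect':
Which painting will Oren advise the committee to convince Sofia to inspect ___ with so little warning?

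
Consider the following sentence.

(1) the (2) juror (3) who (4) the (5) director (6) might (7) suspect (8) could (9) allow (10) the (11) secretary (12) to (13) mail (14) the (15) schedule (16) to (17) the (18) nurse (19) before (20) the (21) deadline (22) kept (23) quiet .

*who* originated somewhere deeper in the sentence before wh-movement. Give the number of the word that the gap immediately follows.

7

'who' functions as the subject of the clause embedded under 'suspect'. Fronting leaves a gap immediately after 'suspect':
The juror who the director might suspect ___ could allow the secretary to mail the schedule to the nurse before the deadline kept quiet.
'suspect' is word 7.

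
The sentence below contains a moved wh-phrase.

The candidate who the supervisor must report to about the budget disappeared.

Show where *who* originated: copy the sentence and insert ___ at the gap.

The candidate who the supervisor must report to ___ about the budget disappeared.

'who' functions as the object of the preposition 'to'. The gap is right after 'to'.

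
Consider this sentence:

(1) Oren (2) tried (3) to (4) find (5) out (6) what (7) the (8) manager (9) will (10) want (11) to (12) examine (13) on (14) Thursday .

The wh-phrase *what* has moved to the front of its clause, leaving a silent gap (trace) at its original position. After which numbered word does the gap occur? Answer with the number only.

12

Before movement: The manager will want to examine what on Thursday.
'what' functions as the direct object of 'examine'. Fronting leaves a gap immediately after 'examine':
Oren tried to find out what the manager will want to examine ___ on Thursday.
'examine' is word 12.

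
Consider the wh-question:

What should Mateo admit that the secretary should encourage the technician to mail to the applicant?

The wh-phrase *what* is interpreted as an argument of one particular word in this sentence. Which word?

Before movement: Mateo should admit that the secretary should encourage the technician to mail what to the applicant.
'what' is the direct object of 'mail'. Wh-movement fronts it, leaving a gap right after 'mail':
What should Mateo admit that the secretary should encourage the technician to mail ___ to the applicant?

mail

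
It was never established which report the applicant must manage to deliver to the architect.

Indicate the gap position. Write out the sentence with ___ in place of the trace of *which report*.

It was never established which report the applicant must manage to deliver ___ to the architect.

Pre-movement form: The applicant must manage to deliver which report to the architect.
The filler 'which report' is interpreted as the direct object of 'deliver'. The gap is right after 'deliver'.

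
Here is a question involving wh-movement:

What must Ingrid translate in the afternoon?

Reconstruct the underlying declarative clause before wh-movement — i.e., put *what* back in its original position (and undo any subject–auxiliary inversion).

Ingrid must translate what in the afternoon.

'what' is the direct object of 'translate'. It moves to the left edge, and the trace sits right after 'translate':
What must Ingrid translate ___ in the afternoon?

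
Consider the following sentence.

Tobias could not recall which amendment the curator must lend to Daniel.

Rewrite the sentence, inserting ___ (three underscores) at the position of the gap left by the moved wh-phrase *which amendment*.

Underlying clause: The curator must lend which amendment to Daniel.
'which amendment' is the direct object of 'lend'. The gap is right after 'lend'.

Tobias could not recall which amendment the curator must lend ___ to Daniel.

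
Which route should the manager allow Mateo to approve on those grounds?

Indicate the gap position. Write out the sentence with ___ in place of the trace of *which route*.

Before movement: The manager should allow Mateo to approve which route on those grounds.
'which route' is the direct object of 'approve'. The gap is right after 'approve'.

Which route should the manager allow Mateo to approve ___ on those grounds?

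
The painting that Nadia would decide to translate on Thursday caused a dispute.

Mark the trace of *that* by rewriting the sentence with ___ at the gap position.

'that' functions as the direct object of 'translate'. The gap is right after 'translate'.

The painting that Nadia would decide to translate ___ on Thursday caused a dispute.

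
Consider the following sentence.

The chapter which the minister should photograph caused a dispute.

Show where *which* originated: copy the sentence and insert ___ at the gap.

The chapter which the minister should photograph ___ caused a dispute.

'which' functions as the direct object of 'photograph'. The gap is right after 'photograph'.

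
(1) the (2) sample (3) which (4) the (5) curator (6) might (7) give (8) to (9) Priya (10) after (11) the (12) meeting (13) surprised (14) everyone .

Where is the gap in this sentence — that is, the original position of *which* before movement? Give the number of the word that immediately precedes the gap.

7

'which' functions as the direct object of 'give'. Wh-movement fronts it, leaving a gap right after 'give':
The sample which the curator might give ___ to Priya after the meeting surprised everyone.
'give' is word 7.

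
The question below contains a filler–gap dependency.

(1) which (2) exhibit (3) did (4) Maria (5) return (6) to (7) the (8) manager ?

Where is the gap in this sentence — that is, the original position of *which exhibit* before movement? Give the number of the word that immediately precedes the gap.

5

Pre-movement form: Maria did return which exhibit to the manager.
'which exhibit' is the direct object of 'return'. It moves to the left edge, and the trace sits right after 'return':
Which exhibit did Maria return ___ to the manager?
'return' is word 5.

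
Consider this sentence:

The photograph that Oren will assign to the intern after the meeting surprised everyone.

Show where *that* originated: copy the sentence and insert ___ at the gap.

The photograph that Oren will assign ___ to the intern after the meeting surprised everyone.

The filler 'that' is interpreted as the direct object of 'assign'. The gap is right after 'assign'.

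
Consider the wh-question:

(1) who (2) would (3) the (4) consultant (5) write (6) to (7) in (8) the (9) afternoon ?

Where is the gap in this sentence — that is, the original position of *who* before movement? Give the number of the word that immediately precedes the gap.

Pre-movement form: The consultant would write to who in the afternoon.
'who' functions as the object of the preposition 'to'. Wh-movement fronts it, leaving a gap right after 'to':
Who would the consultant write to ___ in the afternoon?
'to' is word 6.

6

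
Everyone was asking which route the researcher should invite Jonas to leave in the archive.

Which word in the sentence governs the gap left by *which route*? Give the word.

leave

Before movement: The researcher should invite Jonas to leave which route in the archive.
The filler 'which route' is interpreted as the direct object of 'leave'. Fronting leaves a gap immediately after 'leave':
Everyone was asking which route the researcher should invite Jonas to leave ___ in the archive.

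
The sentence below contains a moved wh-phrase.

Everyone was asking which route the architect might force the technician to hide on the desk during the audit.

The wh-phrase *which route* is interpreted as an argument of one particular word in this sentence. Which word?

Underlying clause: The architect might force the technician to hide which route on the desk during the audit.
The filler 'which route' is interpreted as the direct object of 'hide'. Fronting leaves a gap immediately after 'hide':
Everyone was asking which route the architect might force the technician to hide ___ on the desk during the audit.

hide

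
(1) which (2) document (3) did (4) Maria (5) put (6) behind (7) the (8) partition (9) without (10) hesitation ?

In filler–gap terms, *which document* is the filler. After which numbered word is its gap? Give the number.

Before movement: Maria did put which document behind the partition without hesitation.
'which document' is the direct object of 'put'. It moves to the left edge, and the trace sits right after 'put':
Which document did Maria put ___ behind the partition without hesitation?
'put' is word 5.

5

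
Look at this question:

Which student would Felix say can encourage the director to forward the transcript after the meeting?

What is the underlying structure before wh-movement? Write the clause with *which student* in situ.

The filler 'which student' is interpreted as the subject of the clause embedded under 'say'. Wh-movement fronts it, leaving a gap right after 'say':
Which student would Felix say ___ can encourage the director to forward the transcript after the meeting?

Felix would say which student can encourage the director to forward the transcript after the meeting.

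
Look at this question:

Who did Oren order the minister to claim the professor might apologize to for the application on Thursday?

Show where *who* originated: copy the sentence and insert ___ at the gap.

Who did Oren order the minister to claim the professor might apologize to ___ for the application on Thursday?

Underlying clause: Oren did order the minister to claim the professor might apologize to who for the application on Thursday.
'who' is the object of the preposition 'to'. The gap is right after 'to'.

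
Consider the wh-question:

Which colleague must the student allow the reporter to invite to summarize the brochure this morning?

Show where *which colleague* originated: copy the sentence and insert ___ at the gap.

Before movement: The student must allow the reporter to invite which colleague to summarize the brochure this morning.
'which colleague' functions as the direct object of 'invite'. The gap is right after 'invite'.

Which colleague must the student allow the reporter to invite ___ to summarize the brochure this morning?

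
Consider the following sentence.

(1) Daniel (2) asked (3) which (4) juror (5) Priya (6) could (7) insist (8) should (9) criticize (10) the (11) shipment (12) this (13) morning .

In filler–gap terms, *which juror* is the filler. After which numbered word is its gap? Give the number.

7

Underlying clause: Priya could insist which juror should criticize the shipment this morning.
'which juror' functions as the subject of the clause embedded under 'insist'. It moves to the left edge, and the trace sits right after 'insist':
Daniel asked which juror Priya could insist ___ should criticize the shipment this morning.
'insist' is word 7.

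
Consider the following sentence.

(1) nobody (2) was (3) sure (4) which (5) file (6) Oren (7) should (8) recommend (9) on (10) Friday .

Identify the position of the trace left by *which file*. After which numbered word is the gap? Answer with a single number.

Underlying clause: Oren should recommend which file on Friday.
'which file' functions as the direct object of 'recommend'. Fronting leaves a gap immediately after 'recommend':
Nobody was sure which file Oren should recommend ___ on Friday.
'recommend' is word 8.

8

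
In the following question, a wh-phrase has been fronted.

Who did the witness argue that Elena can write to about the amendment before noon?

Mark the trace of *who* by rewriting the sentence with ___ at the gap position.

Who did the witness argue that Elena can write to ___ about the amendment before noon?

Underlying clause: The witness did argue that Elena can write to who about the amendment before noon.
The filler 'who' is interpreted as the object of the preposition 'to'. The gap is right after 'to'.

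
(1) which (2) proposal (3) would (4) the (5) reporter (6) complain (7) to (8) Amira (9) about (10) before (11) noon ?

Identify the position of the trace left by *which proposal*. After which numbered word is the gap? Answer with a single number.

Pre-movement form: The reporter would complain to Amira about which proposal before noon.
'which proposal' functions as the object of the preposition 'about'. It moves to the left edge, and the trace sits right after 'about':
Which proposal would the reporter complain to Amira about ___ before noon?
'about' is word 9.

9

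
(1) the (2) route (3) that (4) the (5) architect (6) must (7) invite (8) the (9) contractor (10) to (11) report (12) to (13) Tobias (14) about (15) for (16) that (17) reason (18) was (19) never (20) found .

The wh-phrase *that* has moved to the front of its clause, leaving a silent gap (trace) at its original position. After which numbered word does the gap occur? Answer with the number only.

14

'that' functions as the object of the preposition 'about'. It moves to the left edge, and the trace sits right after 'about':
The route that the architect must invite the contractor to report to Tobias about ___ for that reason was never found.
'about' is word 14.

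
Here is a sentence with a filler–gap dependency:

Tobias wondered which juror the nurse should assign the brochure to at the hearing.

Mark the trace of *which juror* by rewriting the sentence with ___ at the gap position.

Tobias wondered which juror the nurse should assign the brochure to ___ at the hearing.

In situ: The nurse should assign the brochure to which juror at the hearing.
'which juror' functions as the object of the preposition 'to' (recipient of 'assign'). The gap is right after 'to'.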